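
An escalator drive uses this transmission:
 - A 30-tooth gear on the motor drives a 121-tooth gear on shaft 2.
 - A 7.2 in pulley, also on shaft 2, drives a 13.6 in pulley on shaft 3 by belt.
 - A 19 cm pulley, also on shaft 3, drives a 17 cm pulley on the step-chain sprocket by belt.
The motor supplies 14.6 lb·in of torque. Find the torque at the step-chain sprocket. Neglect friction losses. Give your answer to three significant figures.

99.5 lb·in

Gear mesh: ratio = 121/30 = 4.0333; torque at shaft 2 = 14.6 × 4.0333 = 58.887 lb·in.
Belt: ratio = 13.6/7.2 = 1.8889; torque at shaft 3 = 58.887 × 1.8889 = 111.23 lb·in.
Belt: ratio = 17/19 = 0.89474; torque at the step-chain sprocket = 111.23 × 0.89474 = 99.522 lb·in.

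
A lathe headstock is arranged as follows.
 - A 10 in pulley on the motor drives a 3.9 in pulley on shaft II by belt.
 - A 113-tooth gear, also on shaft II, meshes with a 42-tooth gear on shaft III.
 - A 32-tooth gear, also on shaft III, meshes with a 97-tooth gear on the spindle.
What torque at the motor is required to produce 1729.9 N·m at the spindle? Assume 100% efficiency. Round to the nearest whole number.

Overall ratio R = 0.39 × 0.37168 × 3.0312 = 0.4394.
Input torque = output torque / R = 1729.9 / 0.4394 = 3937 N·m.

3937 N·m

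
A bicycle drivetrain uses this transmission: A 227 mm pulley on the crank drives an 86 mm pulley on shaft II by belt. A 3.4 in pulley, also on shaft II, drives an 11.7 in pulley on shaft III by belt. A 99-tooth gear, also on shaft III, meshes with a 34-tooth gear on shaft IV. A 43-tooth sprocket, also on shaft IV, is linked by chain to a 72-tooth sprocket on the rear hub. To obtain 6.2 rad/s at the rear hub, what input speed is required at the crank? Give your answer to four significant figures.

Overall ratio R = 0.37885 × 3.4412 × 0.34343 × 1.6744 = 0.7497.
Required input speed = output speed × R = 6.2 × 0.7497 = 4.6481 rad/s.

4.648 rad/s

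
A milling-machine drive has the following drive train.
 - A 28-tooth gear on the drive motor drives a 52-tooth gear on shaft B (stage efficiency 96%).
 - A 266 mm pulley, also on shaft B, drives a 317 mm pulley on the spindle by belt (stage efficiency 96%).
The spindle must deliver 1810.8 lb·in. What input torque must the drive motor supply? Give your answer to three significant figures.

Overall ratio R = 1.8571 × 1.1917 = 2.2132; overall efficiency η = 0.96 × 0.96 = 0.9216.
Input torque = output torque / (R × η) = 1810.8 / (2.2132 × 0.9216) = 887.78 lb·in.

888 lb·in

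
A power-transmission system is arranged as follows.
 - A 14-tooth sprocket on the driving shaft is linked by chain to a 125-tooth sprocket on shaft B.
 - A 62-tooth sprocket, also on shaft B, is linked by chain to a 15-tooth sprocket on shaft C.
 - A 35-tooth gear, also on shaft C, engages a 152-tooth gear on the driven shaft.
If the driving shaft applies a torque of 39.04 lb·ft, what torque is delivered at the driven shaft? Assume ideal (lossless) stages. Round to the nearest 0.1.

366.2 lb·ft

After the chain (125/14): 39.04 × 8.9286 = 348.57 lb·ft
After the chain (15/62): 348.57 × 0.24194 = 84.332 lb·ft
After the gear mesh (152/35): 84.332 × 4.3429 = 366.24 lb·ft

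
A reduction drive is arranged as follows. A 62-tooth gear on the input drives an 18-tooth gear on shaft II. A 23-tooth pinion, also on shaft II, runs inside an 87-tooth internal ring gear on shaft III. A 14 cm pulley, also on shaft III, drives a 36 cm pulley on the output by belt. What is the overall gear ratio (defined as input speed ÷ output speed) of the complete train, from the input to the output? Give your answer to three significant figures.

2.82

Each stage contributes driven/driver: gear mesh 18/62 = 0.29032, internal gear 87/23 = 3.7826, belt 36/14 = 2.5714.
Overall: 0.29032 × 3.7826 × 2.5714 = 2.8239.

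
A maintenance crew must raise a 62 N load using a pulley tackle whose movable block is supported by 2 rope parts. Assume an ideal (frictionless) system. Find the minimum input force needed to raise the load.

Block-and-tackle MA = number of supporting rope parts = 2.
Effort = load / MA = 62 / 2 = 31 N.

31 N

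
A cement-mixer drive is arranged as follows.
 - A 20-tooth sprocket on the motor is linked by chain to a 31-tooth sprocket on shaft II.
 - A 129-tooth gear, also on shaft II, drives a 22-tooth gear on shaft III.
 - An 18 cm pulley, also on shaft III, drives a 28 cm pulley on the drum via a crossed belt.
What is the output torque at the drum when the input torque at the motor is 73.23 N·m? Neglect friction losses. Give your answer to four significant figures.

Chain: ratio = 31/20 = 1.55; torque at shaft II = 73.23 × 1.55 = 113.51 N·m.
Gear mesh: ratio = 22/129 = 0.17054; torque at shaft III = 113.51 × 0.17054 = 19.358 N·m.
Belt: ratio = 28/18 = 1.5556; torque at the drum = 19.358 × 1.5556 = 30.112 N·m.

30.11 N·m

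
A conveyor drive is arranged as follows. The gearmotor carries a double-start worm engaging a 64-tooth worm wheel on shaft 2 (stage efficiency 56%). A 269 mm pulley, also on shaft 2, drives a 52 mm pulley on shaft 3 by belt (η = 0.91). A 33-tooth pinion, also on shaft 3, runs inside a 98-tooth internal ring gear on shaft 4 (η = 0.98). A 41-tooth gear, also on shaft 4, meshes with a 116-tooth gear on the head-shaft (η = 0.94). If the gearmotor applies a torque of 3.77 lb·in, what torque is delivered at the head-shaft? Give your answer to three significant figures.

worm 64/2 = 32 → τ = 3.77·32·0.56 = 67.558 lb·in
belt 52/269 = 0.19331 → τ = 67.558·0.19331·0.91 = 11.884 lb·in
internal gear 98/33 = 2.9697 → τ = 11.884·2.9697·0.98 = 34.587 lb·in
gear mesh 116/41 = 2.8293 → τ = 34.587·2.8293·0.94 = 91.984 lb·in

92.0 lb·in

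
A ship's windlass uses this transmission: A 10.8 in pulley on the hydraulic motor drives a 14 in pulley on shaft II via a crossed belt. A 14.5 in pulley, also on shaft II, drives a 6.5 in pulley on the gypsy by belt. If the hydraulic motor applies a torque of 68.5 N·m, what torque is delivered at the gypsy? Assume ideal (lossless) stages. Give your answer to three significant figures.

39.8 N·m

belt 14/10.8 = 1.2963 → τ = 68.5·1.2963 = 88.796 N·m
belt 6.5/14.5 = 0.44828 → τ = 88.796·0.44828 = 39.805 N·m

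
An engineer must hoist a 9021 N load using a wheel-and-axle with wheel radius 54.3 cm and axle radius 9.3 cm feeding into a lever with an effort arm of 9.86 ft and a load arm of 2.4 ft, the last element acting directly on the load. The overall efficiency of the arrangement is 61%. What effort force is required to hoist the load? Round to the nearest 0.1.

616.5 N

Wheel-and-axle MA = R/r = 54.3/9.3 = 5.8387.
Lever MA = effort arm / load arm = 9.86/2.4 = 4.1083.
Combined ideal MA = 5.8387 × 4.1083 = 23.987.
Actual MA = 23.987 × 0.61 = 14.632.
Effort = load / actual MA = 9021 / 14.632 = 616.51 N.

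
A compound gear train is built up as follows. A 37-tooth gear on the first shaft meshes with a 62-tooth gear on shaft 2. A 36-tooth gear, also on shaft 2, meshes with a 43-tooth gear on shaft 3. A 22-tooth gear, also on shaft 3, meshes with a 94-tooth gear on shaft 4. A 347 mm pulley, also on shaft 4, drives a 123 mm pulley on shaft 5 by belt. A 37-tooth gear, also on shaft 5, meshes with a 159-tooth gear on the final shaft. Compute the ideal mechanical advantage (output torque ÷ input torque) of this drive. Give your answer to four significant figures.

13.03

Each stage contributes driven/driver: gear mesh 62/37 = 1.6757, gear mesh 43/36 = 1.1944, gear mesh 94/22 = 4.2727, belt 123/347 = 0.35447, gear mesh 159/37 = 4.2973.
Overall: 1.6757 × 1.1944 × 4.2727 × 0.35447 × 4.2973 = 13.027.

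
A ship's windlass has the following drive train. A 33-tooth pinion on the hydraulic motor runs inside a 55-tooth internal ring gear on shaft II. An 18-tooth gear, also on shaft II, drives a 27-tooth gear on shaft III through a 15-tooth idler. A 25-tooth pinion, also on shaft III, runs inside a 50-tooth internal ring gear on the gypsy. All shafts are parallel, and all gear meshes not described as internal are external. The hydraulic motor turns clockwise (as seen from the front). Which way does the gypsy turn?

clockwise

the hydraulic motor → shaft II: internal mesh, same direction → CW.
shaft II → shaft III: driver → idler → driven is 2 external meshes, 2 reversals → CW.
shaft III → the gypsy: internal mesh, same direction → CW.
2 reversals in total — an even number — so the gypsy turns the same way as the hydraulic motor.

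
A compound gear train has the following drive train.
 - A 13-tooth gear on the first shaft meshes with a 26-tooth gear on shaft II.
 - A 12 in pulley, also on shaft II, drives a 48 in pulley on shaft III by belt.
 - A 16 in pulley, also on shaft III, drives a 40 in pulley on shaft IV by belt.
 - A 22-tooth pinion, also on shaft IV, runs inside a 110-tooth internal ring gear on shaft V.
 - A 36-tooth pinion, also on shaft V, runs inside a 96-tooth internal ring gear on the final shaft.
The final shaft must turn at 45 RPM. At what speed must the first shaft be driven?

Overall ratio R = 2 × 4 × 2.5 × 5 × 2.6667 = 266.67.
Required input speed = output speed × R = 45 × 266.67 = 12000 RPM.

12000 RPM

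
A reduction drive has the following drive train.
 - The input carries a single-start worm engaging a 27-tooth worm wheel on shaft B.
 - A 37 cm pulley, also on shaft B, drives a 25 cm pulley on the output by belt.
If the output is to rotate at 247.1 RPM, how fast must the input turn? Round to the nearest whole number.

Overall ratio R = 27 × 0.67568 = 18.243.
Required input speed = output speed × R = 247.1 × 18.243 = 4507.9 RPM.

4508 RPM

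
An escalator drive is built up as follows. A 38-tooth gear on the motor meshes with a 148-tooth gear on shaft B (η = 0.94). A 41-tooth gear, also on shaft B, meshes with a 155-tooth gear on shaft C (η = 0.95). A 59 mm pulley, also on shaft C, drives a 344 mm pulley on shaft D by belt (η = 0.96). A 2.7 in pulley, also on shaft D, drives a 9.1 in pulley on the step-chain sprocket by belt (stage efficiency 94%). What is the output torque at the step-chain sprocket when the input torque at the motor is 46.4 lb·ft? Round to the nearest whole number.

After the gear mesh (148/38): 46.4 × 3.8947 × 0.94 = 169.87 lb·ft
After the gear mesh (155/41): 169.87 × 3.7805 × 0.95 = 610.09 lb·ft
After the belt (344/59): 610.09 × 5.8305 × 0.96 = 3414.9 lb·ft
After the belt (9.1/2.7): 3414.9 × 3.3704 × 0.94 = 10819 lb·ft

10819 lb·ft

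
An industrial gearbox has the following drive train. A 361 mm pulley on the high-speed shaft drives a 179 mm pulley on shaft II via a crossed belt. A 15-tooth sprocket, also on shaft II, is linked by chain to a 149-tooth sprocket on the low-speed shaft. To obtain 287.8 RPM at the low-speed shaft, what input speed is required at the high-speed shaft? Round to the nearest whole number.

Overall ratio R = 0.49584 × 9.9333 = 4.9254.
Required input speed = output speed × R = 287.8 × 4.9254 = 1417.5 RPM.

1418 RPM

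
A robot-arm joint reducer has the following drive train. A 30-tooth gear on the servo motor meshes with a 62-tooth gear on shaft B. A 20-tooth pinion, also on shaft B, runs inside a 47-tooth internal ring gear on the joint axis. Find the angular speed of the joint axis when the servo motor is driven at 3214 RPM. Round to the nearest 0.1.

661.8 RPM

Gear mesh: ratio = 62/30 = 2.0667, so shaft B turns at 3214 / 2.0667 = 1555.2 RPM.
Internal gear: ratio = 47/20 = 2.35, so the joint axis turns at 1555.2 / 2.35 = 661.77 RPM.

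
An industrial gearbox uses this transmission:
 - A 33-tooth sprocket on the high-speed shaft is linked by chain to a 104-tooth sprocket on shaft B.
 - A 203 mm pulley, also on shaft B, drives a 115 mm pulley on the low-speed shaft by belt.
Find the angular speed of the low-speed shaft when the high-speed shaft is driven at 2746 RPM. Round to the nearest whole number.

1538 RPM

chain 104/33 = 3.1515 → 2746/3.1515 = 871.33 RPM
belt 115/203 = 0.5665 → 871.33/0.5665 = 1538.1 RPM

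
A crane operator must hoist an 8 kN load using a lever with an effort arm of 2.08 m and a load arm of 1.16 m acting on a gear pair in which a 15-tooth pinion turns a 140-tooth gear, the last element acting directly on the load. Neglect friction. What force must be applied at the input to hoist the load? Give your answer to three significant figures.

Lever MA = effort arm / load arm = 2.08/1.16 = 1.7931.
Gear pair MA = 140/15 = 9.3333.
Combined ideal MA = 1.7931 × 9.3333 = 16.736.
Effort = load / MA = 8 / 16.736 = 0.47802 kN.

0.478 kN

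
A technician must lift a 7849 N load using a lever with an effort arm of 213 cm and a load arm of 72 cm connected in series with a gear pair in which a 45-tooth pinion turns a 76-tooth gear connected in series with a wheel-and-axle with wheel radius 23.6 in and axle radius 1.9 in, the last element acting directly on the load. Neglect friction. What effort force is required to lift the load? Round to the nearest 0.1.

Lever MA = effort arm / load arm = 213/72 = 2.9583.
Gear pair MA = 76/45 = 1.6889.
Wheel-and-axle MA = R/r = 23.6/1.9 = 12.421.
Combined ideal MA = 2.9583 × 1.6889 × 12.421 = 62.059.
Effort = load / MA = 7849 / 62.059 = 126.48 N.

126.5 N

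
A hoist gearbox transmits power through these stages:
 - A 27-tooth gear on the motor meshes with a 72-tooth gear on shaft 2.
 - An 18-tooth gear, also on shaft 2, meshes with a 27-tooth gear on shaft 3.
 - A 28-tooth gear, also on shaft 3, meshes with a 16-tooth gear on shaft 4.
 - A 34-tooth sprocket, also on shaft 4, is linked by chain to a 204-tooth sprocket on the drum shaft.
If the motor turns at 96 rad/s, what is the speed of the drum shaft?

7 rad/s

gear mesh 72/27 = 2.6667 → 96/2.6667 = 36 rad/s
gear mesh 27/18 = 1.5 → 36/1.5 = 24 rad/s
gear mesh 16/28 = 0.57143 → 24/0.57143 = 42 rad/s
chain 204/34 = 6 → 42/6 = 7 rad/s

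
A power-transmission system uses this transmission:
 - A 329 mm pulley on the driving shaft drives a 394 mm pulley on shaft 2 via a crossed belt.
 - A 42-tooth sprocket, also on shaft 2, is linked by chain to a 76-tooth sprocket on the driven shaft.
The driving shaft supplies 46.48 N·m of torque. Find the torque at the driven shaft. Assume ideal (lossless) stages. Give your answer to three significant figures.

101 N·m

Belt: ratio = 394/329 = 1.1976; torque at shaft 2 = 46.48 × 1.1976 = 55.663 N·m.
Chain: ratio = 76/42 = 1.8095; torque at the driven shaft = 55.663 × 1.8095 = 100.72 N·m.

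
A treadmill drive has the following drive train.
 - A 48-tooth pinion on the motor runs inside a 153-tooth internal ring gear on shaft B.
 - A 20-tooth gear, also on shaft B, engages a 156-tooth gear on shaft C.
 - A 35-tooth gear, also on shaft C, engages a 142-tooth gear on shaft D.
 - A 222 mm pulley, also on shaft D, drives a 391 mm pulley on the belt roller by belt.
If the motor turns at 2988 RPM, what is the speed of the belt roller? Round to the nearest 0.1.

16.8 RPM

internal gear 153/48 = 3.1875 → 2988/3.1875 = 937.41 RPM
gear mesh 156/20 = 7.8 → 937.41/7.8 = 120.18 RPM
gear mesh 142/35 = 4.0571 → 120.18/4.0571 = 29.622 RPM
belt 391/222 = 1.7613 → 29.622/1.7613 = 16.819 RPM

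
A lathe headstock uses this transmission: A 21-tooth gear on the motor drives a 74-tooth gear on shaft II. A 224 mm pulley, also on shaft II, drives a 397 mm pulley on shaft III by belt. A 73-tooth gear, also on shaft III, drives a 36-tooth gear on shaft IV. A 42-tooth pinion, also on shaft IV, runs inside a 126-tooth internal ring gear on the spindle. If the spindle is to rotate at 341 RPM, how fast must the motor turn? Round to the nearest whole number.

Overall ratio R = 3.5238 × 1.7723 × 0.49315 × 3 = 9.2397.
Required input speed = output speed × R = 341 × 9.2397 = 3150.7 RPM.

3151 RPM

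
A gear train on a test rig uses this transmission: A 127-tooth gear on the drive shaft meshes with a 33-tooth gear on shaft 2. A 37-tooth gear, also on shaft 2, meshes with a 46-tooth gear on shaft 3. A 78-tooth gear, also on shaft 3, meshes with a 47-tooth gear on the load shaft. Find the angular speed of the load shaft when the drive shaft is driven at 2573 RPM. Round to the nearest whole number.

13218 RPM

Gear mesh: ratio = 33/127 = 0.25984, so shaft 2 turns at 2573 / 0.25984 = 9902.2 RPM.
Gear mesh: ratio = 46/37 = 1.2432, so shaft 3 turns at 9902.2 / 1.2432 = 7964.8 RPM.
Gear mesh: ratio = 47/78 = 0.60256, so the load shaft turns at 7964.8 / 0.60256 = 13218 RPM.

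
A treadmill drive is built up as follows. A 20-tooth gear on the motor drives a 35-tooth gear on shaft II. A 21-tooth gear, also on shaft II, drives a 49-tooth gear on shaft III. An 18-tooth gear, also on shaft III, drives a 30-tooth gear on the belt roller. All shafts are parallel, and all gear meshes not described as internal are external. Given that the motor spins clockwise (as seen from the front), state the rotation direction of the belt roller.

the motor → shaft II: external mesh, 1 reversal → CCW.
shaft II → shaft III: external mesh, 1 reversal → CW.
shaft III → the belt roller: external mesh, 1 reversal → CCW.
3 reversals in total — an odd number — so the belt roller turns opposite to the motor.

anticlockwise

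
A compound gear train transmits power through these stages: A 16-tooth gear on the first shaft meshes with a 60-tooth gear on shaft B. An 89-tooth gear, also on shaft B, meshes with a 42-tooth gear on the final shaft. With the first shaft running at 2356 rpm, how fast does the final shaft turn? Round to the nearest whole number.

1331 rpm

Gear mesh: ratio = 60/16 = 3.75, so shaft B turns at 2356 / 3.75 = 628.27 rpm.
Gear mesh: ratio = 42/89 = 0.47191, so the final shaft turns at 628.27 / 0.47191 = 1331.3 rpm.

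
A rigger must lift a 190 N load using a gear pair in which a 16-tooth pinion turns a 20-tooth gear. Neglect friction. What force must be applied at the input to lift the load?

Gear pair MA = 20/16 = 1.25.
Effort = load / MA = 190 / 1.25 = 152 N.

152 N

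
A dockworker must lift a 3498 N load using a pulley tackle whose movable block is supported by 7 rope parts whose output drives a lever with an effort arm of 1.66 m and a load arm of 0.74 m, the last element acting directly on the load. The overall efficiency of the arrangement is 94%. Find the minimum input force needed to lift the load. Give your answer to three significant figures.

237 N

Block-and-tackle MA = number of supporting rope parts = 7.
Lever MA = effort arm / load arm = 1.66/0.74 = 2.2432.
Combined ideal MA = 7 × 2.2432 = 15.703.
Actual MA = 15.703 × 0.94 = 14.761.
Effort = load / actual MA = 3498 / 14.761 = 236.98 N.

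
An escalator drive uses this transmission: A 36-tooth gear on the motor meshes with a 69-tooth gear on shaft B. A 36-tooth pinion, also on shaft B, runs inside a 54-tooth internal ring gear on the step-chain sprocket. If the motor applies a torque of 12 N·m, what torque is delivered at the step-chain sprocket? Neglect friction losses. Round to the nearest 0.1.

gear mesh 69/36 = 1.9167 → τ = 12·1.9167 = 23 N·m
internal gear 54/36 = 1.5 → τ = 23·1.5 = 34.5 N·m

34.5 N·m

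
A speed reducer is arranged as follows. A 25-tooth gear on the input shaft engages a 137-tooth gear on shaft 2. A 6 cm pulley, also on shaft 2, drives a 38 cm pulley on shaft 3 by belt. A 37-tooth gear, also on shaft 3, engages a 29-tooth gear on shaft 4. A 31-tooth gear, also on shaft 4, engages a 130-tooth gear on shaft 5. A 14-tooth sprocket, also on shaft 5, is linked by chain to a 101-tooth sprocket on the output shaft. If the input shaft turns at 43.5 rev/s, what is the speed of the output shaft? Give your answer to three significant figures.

0.0529 rev/s

the input shaft → shaft 2 (gear mesh, 137/25): 43.5 ÷ 5.48 = 7.938 rev/s
shaft 2 → shaft 3 (belt, 38/6): 7.938 ÷ 6.3333 = 1.2534 rev/s
shaft 3 → shaft 4 (gear mesh, 29/37): 1.2534 ÷ 0.78378 = 1.5991 rev/s
shaft 4 → shaft 5 (gear mesh, 130/31): 1.5991 ÷ 4.1935 = 0.38133 rev/s
shaft 5 → the output shaft (chain, 101/14): 0.38133 ÷ 7.2143 = 0.052857 rev/s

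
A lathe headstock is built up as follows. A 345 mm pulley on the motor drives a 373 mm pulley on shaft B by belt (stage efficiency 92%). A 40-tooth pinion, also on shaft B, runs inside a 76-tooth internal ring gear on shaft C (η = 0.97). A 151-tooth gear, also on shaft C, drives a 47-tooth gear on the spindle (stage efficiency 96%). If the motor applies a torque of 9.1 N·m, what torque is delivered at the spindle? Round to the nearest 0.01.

belt 373/345 = 1.0812 → τ = 9.1·1.0812·0.92 = 9.0515 N·m
internal gear 76/40 = 1.9 → τ = 9.0515·1.9·0.97 = 16.682 N·m
gear mesh 47/151 = 0.31126 → τ = 16.682·0.31126·0.96 = 4.9847 N·m

4.98 N·m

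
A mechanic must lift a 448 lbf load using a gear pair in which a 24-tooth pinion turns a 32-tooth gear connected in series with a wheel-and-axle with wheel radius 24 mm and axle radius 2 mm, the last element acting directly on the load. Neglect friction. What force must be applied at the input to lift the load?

28 lbf

Gear pair MA = 32/24 = 1.3333.
Wheel-and-axle MA = R/r = 24/2 = 12.
Combined ideal MA = 1.3333 × 12 = 16.
Effort = load / MA = 448 / 16 = 28 lbf.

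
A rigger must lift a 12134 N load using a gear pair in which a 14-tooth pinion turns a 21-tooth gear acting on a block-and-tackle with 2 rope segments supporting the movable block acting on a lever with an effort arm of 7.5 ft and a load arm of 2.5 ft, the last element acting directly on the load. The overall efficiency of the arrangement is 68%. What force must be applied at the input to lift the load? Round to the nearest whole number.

Gear pair MA = 21/14 = 1.5.
Block-and-tackle MA = number of supporting rope parts = 2.
Lever MA = effort arm / load arm = 7.5/2.5 = 3.
Combined ideal MA = 1.5 × 2 × 3 = 9.
Actual MA = 9 × 0.68 = 6.12.
Effort = load / actual MA = 12134 / 6.12 = 1982.7 N.

1983 N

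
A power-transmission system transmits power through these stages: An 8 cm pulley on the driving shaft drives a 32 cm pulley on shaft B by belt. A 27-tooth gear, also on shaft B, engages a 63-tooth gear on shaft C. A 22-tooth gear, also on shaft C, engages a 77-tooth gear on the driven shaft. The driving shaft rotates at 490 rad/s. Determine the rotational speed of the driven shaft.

15 rad/s

Belt: ratio = 32/8 = 4, so shaft B turns at 490 / 4 = 122.5 rad/s.
Gear mesh: ratio = 63/27 = 2.3333, so shaft C turns at 122.5 / 2.3333 = 52.5 rad/s.
Gear mesh: ratio = 77/22 = 3.5, so the driven shaft turns at 52.5 / 3.5 = 15 rad/s.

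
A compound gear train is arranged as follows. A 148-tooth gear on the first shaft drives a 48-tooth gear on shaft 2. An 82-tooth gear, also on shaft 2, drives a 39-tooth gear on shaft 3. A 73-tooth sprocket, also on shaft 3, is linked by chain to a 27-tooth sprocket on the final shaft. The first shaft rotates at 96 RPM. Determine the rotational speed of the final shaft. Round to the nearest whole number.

gear mesh 48/148 = 0.32432 → 96/0.32432 = 296 RPM
gear mesh 39/82 = 0.47561 → 296/0.47561 = 622.36 RPM
chain 27/73 = 0.36986 → 622.36/0.36986 = 1682.7 RPM

1683 RPM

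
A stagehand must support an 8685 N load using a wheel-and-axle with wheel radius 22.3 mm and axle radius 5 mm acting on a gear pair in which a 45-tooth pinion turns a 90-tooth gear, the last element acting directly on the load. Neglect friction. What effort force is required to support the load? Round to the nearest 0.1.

973.7 N

Wheel-and-axle MA = R/r = 22.3/5 = 4.46.
Gear pair MA = 90/45 = 2.
Combined ideal MA = 4.46 × 2 = 8.92.
Effort = load / MA = 8685 / 8.92 = 973.65 N.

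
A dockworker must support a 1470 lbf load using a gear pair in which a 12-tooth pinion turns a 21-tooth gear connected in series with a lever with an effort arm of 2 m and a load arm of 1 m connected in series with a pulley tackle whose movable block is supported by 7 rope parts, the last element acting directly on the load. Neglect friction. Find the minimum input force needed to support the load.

Gear pair MA = 21/12 = 1.75.
Lever MA = effort arm / load arm = 2/1 = 2.
Block-and-tackle MA = number of supporting rope parts = 7.
Combined ideal MA = 1.75 × 2 × 7 = 24.5.
Effort = load / MA = 1470 / 24.5 = 60 lbf.

60 lbf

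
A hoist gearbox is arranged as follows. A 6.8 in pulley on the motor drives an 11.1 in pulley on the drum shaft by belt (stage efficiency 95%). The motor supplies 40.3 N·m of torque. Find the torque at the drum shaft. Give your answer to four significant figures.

62.49 N·m

belt 11.1/6.8 = 1.6324 → τ = 40.3·1.6324·0.95 = 62.495 N·m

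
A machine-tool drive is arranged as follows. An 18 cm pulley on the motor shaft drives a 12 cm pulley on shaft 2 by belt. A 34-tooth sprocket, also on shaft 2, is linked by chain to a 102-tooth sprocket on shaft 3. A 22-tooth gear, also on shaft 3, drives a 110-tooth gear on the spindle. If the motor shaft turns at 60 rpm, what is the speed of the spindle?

6 rpm

the motor shaft → shaft 2 (belt, 12/18): 60 ÷ 0.66667 = 90 rpm
shaft 2 → shaft 3 (chain, 102/34): 90 ÷ 3 = 30 rpm
shaft 3 → the spindle (gear mesh, 110/22): 30 ÷ 5 = 6 rpm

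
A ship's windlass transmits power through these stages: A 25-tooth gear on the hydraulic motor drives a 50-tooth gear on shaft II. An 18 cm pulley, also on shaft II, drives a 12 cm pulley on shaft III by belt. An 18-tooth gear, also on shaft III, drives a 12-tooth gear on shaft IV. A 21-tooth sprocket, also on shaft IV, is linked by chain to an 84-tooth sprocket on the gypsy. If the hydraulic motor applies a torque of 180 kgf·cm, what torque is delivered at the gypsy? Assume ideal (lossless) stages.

640 kgf·cm

Gear mesh: ratio = 50/25 = 2; torque at shaft II = 180 × 2 = 360 kgf·cm.
Belt: ratio = 12/18 = 0.66667; torque at shaft III = 360 × 0.66667 = 240 kgf·cm.
Gear mesh: ratio = 12/18 = 0.66667; torque at shaft IV = 240 × 0.66667 = 160 kgf·cm.
Chain: ratio = 84/21 = 4; torque at the gypsy = 160 × 4 = 640 kgf·cm.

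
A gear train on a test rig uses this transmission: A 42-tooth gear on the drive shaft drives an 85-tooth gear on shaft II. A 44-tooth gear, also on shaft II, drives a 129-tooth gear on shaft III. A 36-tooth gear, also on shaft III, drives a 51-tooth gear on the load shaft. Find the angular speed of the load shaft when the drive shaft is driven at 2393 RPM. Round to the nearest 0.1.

the drive shaft → shaft II (gear mesh, 85/42): 2393 ÷ 2.0238 = 1182.4 RPM
shaft II → shaft III (gear mesh, 129/44): 1182.4 ÷ 2.9318 = 403.31 RPM
shaft III → the load shaft (gear mesh, 51/36): 403.31 ÷ 1.4167 = 284.69 RPM

284.7 RPM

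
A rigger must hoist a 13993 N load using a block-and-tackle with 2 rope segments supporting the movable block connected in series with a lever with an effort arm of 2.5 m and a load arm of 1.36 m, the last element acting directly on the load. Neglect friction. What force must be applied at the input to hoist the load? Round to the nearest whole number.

3806 N

Block-and-tackle MA = number of supporting rope parts = 2.
Lever MA = effort arm / load arm = 2.5/1.36 = 1.8382.
Combined ideal MA = 2 × 1.8382 = 3.6765.
Effort = load / MA = 13993 / 3.6765 = 3806.1 N.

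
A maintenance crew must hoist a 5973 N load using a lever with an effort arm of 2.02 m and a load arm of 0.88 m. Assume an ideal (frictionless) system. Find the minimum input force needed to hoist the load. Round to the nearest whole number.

Lever MA = effort arm / load arm = 2.02/0.88 = 2.2955.
Effort = load / MA = 5973 / 2.2955 = 2602.1 N.

2602 N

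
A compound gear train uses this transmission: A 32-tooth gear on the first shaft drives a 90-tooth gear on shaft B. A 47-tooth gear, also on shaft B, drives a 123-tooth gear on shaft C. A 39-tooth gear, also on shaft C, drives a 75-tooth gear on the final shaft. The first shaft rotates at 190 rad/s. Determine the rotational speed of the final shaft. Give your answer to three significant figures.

13.4 rad/s

gear mesh 90/32 = 2.8125 → 190/2.8125 = 67.556 rad/s
gear mesh 123/47 = 2.617 → 67.556/2.617 = 25.814 rad/s
gear mesh 75/39 = 1.9231 → 25.814/1.9231 = 13.423 rad/s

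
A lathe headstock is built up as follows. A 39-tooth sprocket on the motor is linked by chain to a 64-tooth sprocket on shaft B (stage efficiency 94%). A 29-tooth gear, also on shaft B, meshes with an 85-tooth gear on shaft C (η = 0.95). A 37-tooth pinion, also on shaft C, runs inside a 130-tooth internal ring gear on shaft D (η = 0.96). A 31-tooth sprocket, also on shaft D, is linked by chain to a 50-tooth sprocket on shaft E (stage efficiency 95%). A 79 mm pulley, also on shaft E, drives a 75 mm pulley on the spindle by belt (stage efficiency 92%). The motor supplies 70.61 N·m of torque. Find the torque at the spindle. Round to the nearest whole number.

Chain: ratio = 64/39 = 1.641; torque at shaft B = 70.61 × 1.641 × 0.94 = 108.92 N·m.
Gear mesh: ratio = 85/29 = 2.931; torque at shaft C = 108.92 × 2.931 × 0.95 = 303.29 N·m.
Internal gear: ratio = 130/37 = 3.5135; torque at shaft D = 303.29 × 3.5135 × 0.96 = 1023 N·m.
Chain: ratio = 50/31 = 1.6129; torque at shaft E = 1023 × 1.6129 × 0.95 = 1567.5 N·m.
Belt: ratio = 75/79 = 0.94937; torque at the spindle = 1567.5 × 0.94937 × 0.92 = 1369.1 N·m.

1369 N·m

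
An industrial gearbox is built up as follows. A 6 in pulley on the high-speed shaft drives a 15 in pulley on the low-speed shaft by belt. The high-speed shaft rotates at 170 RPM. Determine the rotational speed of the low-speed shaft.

68 RPM

the high-speed shaft → the low-speed shaft (belt, 15/6): 170 ÷ 2.5 = 68 RPM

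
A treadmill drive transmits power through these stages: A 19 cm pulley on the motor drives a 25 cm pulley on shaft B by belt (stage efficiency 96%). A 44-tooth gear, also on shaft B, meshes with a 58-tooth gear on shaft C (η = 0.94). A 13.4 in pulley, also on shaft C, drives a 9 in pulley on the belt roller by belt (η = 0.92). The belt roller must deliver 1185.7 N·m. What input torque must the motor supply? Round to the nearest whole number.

Overall ratio R = 1.3158 × 1.3182 × 0.67164 = 1.1649; overall efficiency η = 0.96 × 0.94 × 0.92 = 0.8302.
Input torque = output torque / (R × η) = 1185.7 / (1.1649 × 0.8302) = 1226 N·m.

1226 N·m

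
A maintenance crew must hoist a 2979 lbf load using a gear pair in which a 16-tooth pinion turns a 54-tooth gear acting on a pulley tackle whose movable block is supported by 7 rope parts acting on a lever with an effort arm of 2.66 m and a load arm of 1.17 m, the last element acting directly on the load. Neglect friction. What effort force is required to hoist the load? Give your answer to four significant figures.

Gear pair MA = 54/16 = 3.375.
Block-and-tackle MA = number of supporting rope parts = 7.
Lever MA = effort arm / load arm = 2.66/1.17 = 2.2735.
Combined ideal MA = 3.375 × 7 × 2.2735 = 53.712.
Effort = load / MA = 2979 / 53.712 = 55.463 lbf.

55.46 lbf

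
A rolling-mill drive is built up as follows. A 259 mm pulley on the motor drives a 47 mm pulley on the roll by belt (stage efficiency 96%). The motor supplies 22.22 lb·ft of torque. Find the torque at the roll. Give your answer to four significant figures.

belt 47/259 = 0.18147 → τ = 22.22·0.18147·0.96 = 3.8709 lb·ft

3.871 lb·ft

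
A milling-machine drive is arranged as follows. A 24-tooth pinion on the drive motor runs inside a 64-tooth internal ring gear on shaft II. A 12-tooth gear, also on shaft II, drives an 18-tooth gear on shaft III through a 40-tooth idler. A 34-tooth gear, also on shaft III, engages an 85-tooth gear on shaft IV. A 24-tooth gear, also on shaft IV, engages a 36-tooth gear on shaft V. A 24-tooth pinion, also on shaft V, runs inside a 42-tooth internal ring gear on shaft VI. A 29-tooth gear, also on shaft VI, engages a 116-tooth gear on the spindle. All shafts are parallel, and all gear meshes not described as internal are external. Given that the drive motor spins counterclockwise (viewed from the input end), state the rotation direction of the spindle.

clockwise

the drive motor → shaft II: internal mesh, same direction → CCW.
shaft II → shaft III: driver → idler → driven is 2 external meshes, 2 reversals → CCW.
shaft III → shaft IV: external mesh, 1 reversal → CW.
shaft IV → shaft V: external mesh, 1 reversal → CCW.
shaft V → shaft VI: internal mesh, same direction → CCW.
shaft VI → the spindle: external mesh, 1 reversal → CW.
5 reversals in total — an odd number — so the spindle turns opposite to the drive motor.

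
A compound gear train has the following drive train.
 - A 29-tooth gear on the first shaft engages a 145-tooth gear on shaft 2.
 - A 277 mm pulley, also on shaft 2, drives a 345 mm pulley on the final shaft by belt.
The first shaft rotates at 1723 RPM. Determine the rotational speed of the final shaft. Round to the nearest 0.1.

276.7 RPM

gear mesh 145/29 = 5 → 1723/5 = 344.6 RPM
belt 345/277 = 1.2455 → 344.6/1.2455 = 276.68 RPM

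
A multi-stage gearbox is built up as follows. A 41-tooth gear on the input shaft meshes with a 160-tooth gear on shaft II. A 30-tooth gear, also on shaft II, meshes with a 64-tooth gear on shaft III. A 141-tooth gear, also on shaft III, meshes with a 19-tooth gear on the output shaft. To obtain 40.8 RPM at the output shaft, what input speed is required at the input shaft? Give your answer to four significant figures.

45.77 RPM

Overall ratio R = 3.9024 × 2.1333 × 0.13475 = 1.1218.
Required input speed = output speed × R = 40.8 × 1.1218 = 45.771 RPM.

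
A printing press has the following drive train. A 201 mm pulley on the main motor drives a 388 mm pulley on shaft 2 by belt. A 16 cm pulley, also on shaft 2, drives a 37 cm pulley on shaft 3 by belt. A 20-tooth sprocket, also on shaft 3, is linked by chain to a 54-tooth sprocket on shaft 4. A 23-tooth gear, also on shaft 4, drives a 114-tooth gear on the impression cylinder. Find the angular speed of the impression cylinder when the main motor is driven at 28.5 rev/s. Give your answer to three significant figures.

the main motor → shaft 2 (belt, 388/201): 28.5 ÷ 1.9303 = 14.764 rev/s
shaft 2 → shaft 3 (belt, 37/16): 14.764 ÷ 2.3125 = 6.3845 rev/s
shaft 3 → shaft 4 (chain, 54/20): 6.3845 ÷ 2.7 = 2.3646 rev/s
shaft 4 → the impression cylinder (gear mesh, 114/23): 2.3646 ÷ 4.9565 = 0.47708 rev/s

0.477 rev/s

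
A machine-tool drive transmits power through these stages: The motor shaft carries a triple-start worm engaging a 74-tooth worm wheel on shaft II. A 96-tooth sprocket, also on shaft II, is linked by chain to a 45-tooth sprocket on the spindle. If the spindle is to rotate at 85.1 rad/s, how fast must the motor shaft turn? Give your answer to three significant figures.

Overall ratio R = 24.667 × 0.46875 = 11.562.
Required input speed = output speed × R = 85.1 × 11.562 = 983.97 rad/s.

984 rad/s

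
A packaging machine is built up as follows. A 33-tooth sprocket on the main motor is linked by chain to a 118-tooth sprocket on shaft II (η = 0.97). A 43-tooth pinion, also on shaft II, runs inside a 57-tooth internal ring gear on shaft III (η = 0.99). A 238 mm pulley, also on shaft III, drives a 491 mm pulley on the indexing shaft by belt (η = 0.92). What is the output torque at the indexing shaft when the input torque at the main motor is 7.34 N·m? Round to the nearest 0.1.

chain 118/33 = 3.5758 → τ = 7.34·3.5758·0.97 = 25.459 N·m
internal gear 57/43 = 1.3256 → τ = 25.459·1.3256·0.99 = 33.41 N·m
belt 491/238 = 2.063 → τ = 33.41·2.063·0.92 = 63.412 N·m

63.4 N·m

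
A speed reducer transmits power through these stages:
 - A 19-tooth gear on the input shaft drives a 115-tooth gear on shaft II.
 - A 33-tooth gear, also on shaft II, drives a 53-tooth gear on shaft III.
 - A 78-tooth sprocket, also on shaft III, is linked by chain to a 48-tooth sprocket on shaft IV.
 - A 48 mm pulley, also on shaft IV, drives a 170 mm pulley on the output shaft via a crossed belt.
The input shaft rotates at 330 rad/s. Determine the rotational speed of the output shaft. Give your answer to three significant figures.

gear mesh 115/19 = 6.0526 → 330/6.0526 = 54.522 rad/s
gear mesh 53/33 = 1.6061 → 54.522/1.6061 = 33.947 rad/s
chain 48/78 = 0.61538 → 33.947/0.61538 = 55.165 rad/s
belt 170/48 = 3.5417 → 55.165/3.5417 = 15.576 rad/s

15.6 rad/s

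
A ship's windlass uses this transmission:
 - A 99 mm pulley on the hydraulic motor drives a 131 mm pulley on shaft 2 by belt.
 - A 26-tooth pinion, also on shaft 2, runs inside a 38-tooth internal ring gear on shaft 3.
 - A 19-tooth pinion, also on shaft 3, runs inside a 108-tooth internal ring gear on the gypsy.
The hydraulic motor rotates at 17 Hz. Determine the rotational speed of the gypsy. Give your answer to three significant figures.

1.55 Hz

the hydraulic motor → shaft 2 (belt, 131/99): 17 ÷ 1.3232 = 12.847 Hz
shaft 2 → shaft 3 (internal gear, 38/26): 12.847 ÷ 1.4615 = 8.7903 Hz
shaft 3 → the gypsy (internal gear, 108/19): 8.7903 ÷ 5.6842 = 1.5464 Hz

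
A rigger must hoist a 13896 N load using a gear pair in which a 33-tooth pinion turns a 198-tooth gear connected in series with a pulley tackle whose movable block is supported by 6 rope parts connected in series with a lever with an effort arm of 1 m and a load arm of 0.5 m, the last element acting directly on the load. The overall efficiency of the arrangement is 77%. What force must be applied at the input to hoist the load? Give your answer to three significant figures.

251 N

Gear pair MA = 198/33 = 6.
Block-and-tackle MA = number of supporting rope parts = 6.
Lever MA = effort arm / load arm = 1/0.5 = 2.
Combined ideal MA = 6 × 6 × 2 = 72.
Actual MA = 72 × 0.77 = 55.44.
Effort = load / actual MA = 13896 / 55.44 = 250.65 N.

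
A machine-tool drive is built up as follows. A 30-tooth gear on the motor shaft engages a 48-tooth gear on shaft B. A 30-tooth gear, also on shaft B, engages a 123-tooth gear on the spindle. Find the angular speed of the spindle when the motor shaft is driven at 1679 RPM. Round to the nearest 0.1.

gear mesh 48/30 = 1.6 → 1679/1.6 = 1049.4 RPM
gear mesh 123/30 = 4.1 → 1049.4/4.1 = 255.95 RPM

255.9 RPM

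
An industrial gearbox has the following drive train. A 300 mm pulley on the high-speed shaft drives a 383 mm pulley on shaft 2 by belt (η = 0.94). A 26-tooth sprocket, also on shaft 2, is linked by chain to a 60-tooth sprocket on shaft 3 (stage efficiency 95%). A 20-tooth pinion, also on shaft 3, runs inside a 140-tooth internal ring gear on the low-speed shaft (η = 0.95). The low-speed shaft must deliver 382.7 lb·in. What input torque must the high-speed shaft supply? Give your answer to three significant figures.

Overall ratio R = 1.2767 × 2.3077 × 7 = 20.623; overall efficiency η = 0.94 × 0.95 × 0.95 = 0.8483.
Input torque = output torque / (R × η) = 382.7 / (20.623 × 0.8483) = 21.874 lb·in.

21.9 lb·in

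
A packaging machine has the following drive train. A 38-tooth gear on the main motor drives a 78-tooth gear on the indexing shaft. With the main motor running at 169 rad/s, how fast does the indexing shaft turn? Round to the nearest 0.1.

82.3 rad/s

the main motor → the indexing shaft (gear mesh, 78/38): 169 ÷ 2.0526 = 82.333 rad/s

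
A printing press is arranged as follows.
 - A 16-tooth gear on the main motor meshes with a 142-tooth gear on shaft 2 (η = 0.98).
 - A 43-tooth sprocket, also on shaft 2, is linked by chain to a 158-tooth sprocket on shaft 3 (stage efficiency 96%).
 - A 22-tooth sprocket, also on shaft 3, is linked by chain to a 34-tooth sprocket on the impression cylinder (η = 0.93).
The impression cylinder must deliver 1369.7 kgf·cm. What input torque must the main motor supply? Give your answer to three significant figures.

Overall ratio R = 8.875 × 3.6744 × 1.5455 = 50.398; overall efficiency η = 0.98 × 0.96 × 0.93 = 0.8749.
Input torque = output torque / (R × η) = 1369.7 / (50.398 × 0.8749) = 31.062 kgf·cm.

31.1 kgf·cm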